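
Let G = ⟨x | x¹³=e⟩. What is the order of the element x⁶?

Compute successive powers until reaching e:
  (x⁶)¹ = x⁶, (x⁶)² = x¹², (x⁶)³ = x⁵, (x⁶)⁴ = x¹¹, (x⁶)⁵ = x⁴, (x⁶)⁶ = x¹⁰, (x⁶)⁷ = x³, (x⁶)⁸ = x⁹, (x⁶)⁹ = x², (x⁶)¹⁰ = x⁸, (x⁶)¹¹ = x, (x⁶)¹² = x⁷, (x⁶)¹³ = e.
The smallest positive k with (x⁶)ᵏ = e is 13.

Answer: 13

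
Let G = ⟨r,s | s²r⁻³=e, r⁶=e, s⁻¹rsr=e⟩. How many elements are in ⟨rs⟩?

|⟨rs⟩| equals the order of rs. Compute successive powers until reaching e:
  (rs)¹ = rs, (rs)² = r³, (rs)³ = rs⁻¹, (rs)⁴ = e.
The smallest positive k with (rs)ᵏ = e is 4, so |⟨rs⟩| = 4.

Answer: 4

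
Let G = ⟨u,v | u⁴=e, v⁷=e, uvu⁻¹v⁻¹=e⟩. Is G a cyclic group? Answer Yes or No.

|G| = 28. The element uv has order 28 (its powers give 28 distinct elements), so ⟨uv⟩ = G and G is cyclic.

Answer: Yes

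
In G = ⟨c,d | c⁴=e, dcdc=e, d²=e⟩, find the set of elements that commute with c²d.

⟨c²d⟩ ⊆ C_G(c²d) since powers of c²d commute with c²d; so |C_G(c²d)| ≥ |⟨c²d⟩| = 2.
By orbit–stabilizer, |C_G(c²d)| = |G| / |conj. class of c²d| = 8 / 2 = 4.
The 4 elements commuting with c²d are {e, c², d, c²d}.

Answer: {e, c², d, c²d}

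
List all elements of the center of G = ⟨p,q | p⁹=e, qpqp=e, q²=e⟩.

An element z ∈ Z(G) iff z commutes with every generator.
For example e is central: e·p = p = p·e; e·q = q = q·e.
Whereas p ∉ Z(G) since p·q = pq ≠ p⁸q = q·p.
Checking each of the 18 elements this way gives Z(G) = {e}, of order 1.

Answer: {e}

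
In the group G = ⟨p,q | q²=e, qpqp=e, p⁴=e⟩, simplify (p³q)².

Compute successive powers of (p³q), reducing at each step:
  (p³q)²: (p³q) · p³ = q;   q · q = e

Answer: e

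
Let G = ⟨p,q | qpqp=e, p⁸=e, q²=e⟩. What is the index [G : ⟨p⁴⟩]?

First find ord(p⁴) by computing successive powers:
  (p⁴)¹ = p⁴, (p⁴)² = e.
So |⟨p⁴⟩| = ord(p⁴) = 2. With |G| = 16, by Lagrange [G : ⟨p⁴⟩] = 16/2 = 8.

Answer: 8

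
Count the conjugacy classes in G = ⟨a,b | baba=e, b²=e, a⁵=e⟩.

The conjugacy classes (representative and size) are:
  [e] (size 1), [a] (size 2), [a²] (size 2), [b] (size 5).
Class equation: 1 + 2 + 2 + 5 = 10 = |G|. So G has 4 conjugacy classes.

Answer: 4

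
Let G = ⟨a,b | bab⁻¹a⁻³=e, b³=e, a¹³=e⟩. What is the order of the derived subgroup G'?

G' = [G, G] is generated by all commutators. The generator-pair commutators are: [a, b] = a¹¹.
The subgroup they normally generate is {e, a, a², a³, a⁴, a⁵, a⁶, a⁷, a⁸, a⁹, a¹⁰, a¹¹, a¹²}, of order 13.
Check: |G/G'| = 39/13 = 3 is the order of the abelianisation.

Answer: 13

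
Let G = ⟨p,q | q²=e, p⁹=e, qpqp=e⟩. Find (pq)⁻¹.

The order of (pq) is 2 (smallest k with (pq)ᵏ = e), so (pq)⁻¹ = (pq)¹ = pq.
Check: (pq) · (pq) → (pq) · p = q;   q · q = e, giving e as required.

Answer: pq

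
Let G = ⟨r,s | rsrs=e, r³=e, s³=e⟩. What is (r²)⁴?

Compute successive powers of (r²), reducing at each step:
  (r²)²: (r²) · r² = r
  (r²)³: r · r² = e
  (r²)⁴: e · r² = r²

Answer: r²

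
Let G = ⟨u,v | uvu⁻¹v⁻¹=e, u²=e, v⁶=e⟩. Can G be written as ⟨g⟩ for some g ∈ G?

|G| = 12, but the maximum element order in G is 6 < 12. No single element generates all of G, so G is not cyclic.

Answer: No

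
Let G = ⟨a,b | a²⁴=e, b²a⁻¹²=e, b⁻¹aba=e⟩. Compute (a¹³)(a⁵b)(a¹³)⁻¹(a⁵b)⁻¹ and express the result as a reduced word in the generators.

[(a¹³), (a⁵b)] = (a¹³)·(a⁵b)·(a¹³)⁻¹·(a⁵b)⁻¹.
  (a¹³) · (a⁵b) = a⁶b⁻¹
  (a⁶b⁻¹) · (a¹¹) = a⁷b
  (a⁷b) · (a⁵b⁻¹) = a²

Answer: a²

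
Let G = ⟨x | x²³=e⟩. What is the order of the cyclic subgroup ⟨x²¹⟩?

|⟨x²¹⟩| equals the order of x²¹. Compute successive powers until reaching e:
  (x²¹)¹ = x²¹, (x²¹)² = x¹⁹, (x²¹)³ = x¹⁷, (x²¹)⁴ = x¹⁵, (x²¹)⁵ = x¹³, (x²¹)⁶ = x¹¹, (x²¹)⁷ = x⁹, (x²¹)⁸ = x⁷, (x²¹)⁹ = x⁵, (x²¹)¹⁰ = x³, (x²¹)¹¹ = x, (x²¹)¹² = x²², (x²¹)¹³ = x²⁰, (x²¹)¹⁴ = x¹⁸, (x²¹)¹⁵ = x¹⁶, (x²¹)¹⁶ = x¹⁴, (x²¹)¹⁷ = x¹², (x²¹)¹⁸ = x¹⁰, (x²¹)¹⁹ = x⁸, (x²¹)²⁰ = x⁶, (x²¹)²¹ = x⁴, (x²¹)²² = x², (x²¹)²³ = e.
The smallest positive k with (x²¹)ᵏ = e is 23, so |⟨x²¹⟩| = 23.

Answer: 23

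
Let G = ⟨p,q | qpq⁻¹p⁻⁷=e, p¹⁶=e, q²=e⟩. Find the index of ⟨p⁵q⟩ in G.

First find ord(p⁵q) by computing successive powers:
  (p⁵q)¹ = p⁵q, (p⁵q)² = p⁸, (p⁵q)³ = p¹³q, (p⁵q)⁴ = e.
So |⟨p⁵q⟩| = ord(p⁵q) = 4. With |G| = 32, by Lagrange [G : ⟨p⁵q⟩] = 32/4 = 8.

Answer: 8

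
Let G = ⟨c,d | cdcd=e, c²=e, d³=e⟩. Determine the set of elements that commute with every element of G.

An element z ∈ Z(G) iff z commutes with every generator.
For example e is central: e·c = c = c·e; e·d = d = d·e.
Whereas c ∉ Z(G) since c·d = cd ≠ cd² = d·c.
Checking each of the 6 elements this way gives Z(G) = {e}, of order 1.

Answer: {e}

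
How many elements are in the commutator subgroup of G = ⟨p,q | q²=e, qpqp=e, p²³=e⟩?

G' = [G, G] is generated by all commutators. The generator-pair commutators are: [p, q] = p².
The subgroup they normally generate is {e, p, p², p³, p⁴, p⁵, p⁶, p⁷, p⁸, p⁹, p¹⁰, p¹¹, p¹², p¹³, p¹⁴, p¹⁵, p¹⁶, p¹⁷, p¹⁸, p¹⁹, p²⁰, p²¹, p²²}, of order 23.
Check: |G/G'| = 46/23 = 2 is the order of the abelianisation.

Answer: 23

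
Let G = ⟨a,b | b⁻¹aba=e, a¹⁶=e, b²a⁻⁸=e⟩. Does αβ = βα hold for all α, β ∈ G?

a·b = ab but b·a = a⁷b⁻¹, so a·b ≠ b·a and G is not abelian.

Answer: No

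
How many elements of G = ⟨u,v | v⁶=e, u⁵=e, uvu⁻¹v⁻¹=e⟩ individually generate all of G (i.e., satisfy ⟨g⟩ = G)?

G is cyclic of order 30. An element generates G iff its order is 30, and a cyclic group of order 30 has exactly φ(30) = 8 such elements.

Answer: 8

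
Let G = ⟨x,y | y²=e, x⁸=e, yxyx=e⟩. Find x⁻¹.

The order of x is 8 (smallest k with xᵏ = e), so x⁻¹ = x⁷ = x⁷.
Check: x · (x⁷) → x · x⁷ = e, giving e as required.

Answer: x⁷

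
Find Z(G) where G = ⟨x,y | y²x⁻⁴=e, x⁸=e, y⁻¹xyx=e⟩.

An element z ∈ Z(G) iff z commutes with every generator.
For example x⁴ is central: (x⁴)·x = x⁵ = x·(x⁴); (x⁴)·y = y⁻¹ = y·(x⁴).
Whereas x ∉ Z(G) since x·y = xy ≠ x³y⁻¹ = y·x.
Checking each of the 16 elements this way gives Z(G) = {e, x⁴}, of order 2.

Answer: {e, x⁴}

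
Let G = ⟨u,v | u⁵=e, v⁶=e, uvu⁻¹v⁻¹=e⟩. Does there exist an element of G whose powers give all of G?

|G| = 30. The element uv has order 30 (its powers give 30 distinct elements), so ⟨uv⟩ = G and G is cyclic.

Answer: Yes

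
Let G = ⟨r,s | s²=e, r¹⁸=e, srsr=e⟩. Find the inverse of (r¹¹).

The order of (r¹¹) is 18 (smallest k with (r¹¹)ᵏ = e), so (r¹¹)⁻¹ = (r¹¹)¹⁷ = r⁷.
Check: (r¹¹) · (r⁷) → (r¹¹) · r⁷ = e, giving e as required.

Answer: r⁷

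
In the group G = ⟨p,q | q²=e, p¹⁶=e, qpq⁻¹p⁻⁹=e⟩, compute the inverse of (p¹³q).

The order of (p¹³q) is 16 (smallest k with (p¹³q)ᵏ = e), so (p¹³q)⁻¹ = (p¹³q)¹⁵ = p¹¹q.
Check: (p¹³q) · (p¹¹q) → (p¹³q) · p¹¹ = q;   q · q = e, giving e as required.

Answer: p¹¹q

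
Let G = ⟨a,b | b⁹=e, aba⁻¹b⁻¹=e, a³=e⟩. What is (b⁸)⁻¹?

The order of (b⁸) is 9 (smallest k with (b⁸)ᵏ = e), so (b⁸)⁻¹ = (b⁸)⁸ = b.
Check: (b⁸) · b → (b⁸) · b = e, giving e as required.

Answer: b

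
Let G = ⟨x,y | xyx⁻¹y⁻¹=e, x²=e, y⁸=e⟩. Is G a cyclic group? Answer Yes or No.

|G| = 16, but the maximum element order in G is 8 < 16. No single element generates all of G, so G is not cyclic.

Answer: No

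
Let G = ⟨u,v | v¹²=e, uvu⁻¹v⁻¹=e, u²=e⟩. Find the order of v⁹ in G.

Compute successive powers until reaching e:
  (v⁹)¹ = v⁹, (v⁹)² = v⁶, (v⁹)³ = v³, (v⁹)⁴ = e.
The smallest positive k with (v⁹)ᵏ = e is 4.

Answer: 4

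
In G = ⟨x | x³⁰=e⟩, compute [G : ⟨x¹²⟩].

First find ord(x¹²) by computing successive powers:
  (x¹²)¹ = x¹², (x¹²)² = x²⁴, (x¹²)³ = x⁶, (x¹²)⁴ = x¹⁸, (x¹²)⁵ = e.
So |⟨x¹²⟩| = ord(x¹²) = 5. With |G| = 30, by Lagrange [G : ⟨x¹²⟩] = 30/5 = 6.

Answer: 6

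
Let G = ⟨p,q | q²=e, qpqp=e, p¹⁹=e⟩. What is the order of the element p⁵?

Compute successive powers until reaching e:
  (p⁵)¹ = p⁵, (p⁵)² = p¹⁰, (p⁵)³ = p¹⁵, (p⁵)⁴ = p, (p⁵)⁵ = p⁶, (p⁵)⁶ = p¹¹, (p⁵)⁷ = p¹⁶, (p⁵)⁸ = p², (p⁵)⁹ = p⁷, (p⁵)¹⁰ = p¹², (p⁵)¹¹ = p¹⁷, (p⁵)¹² = p³, (p⁵)¹³ = p⁸, (p⁵)¹⁴ = p¹³, (p⁵)¹⁵ = p¹⁸, (p⁵)¹⁶ = p⁴, (p⁵)¹⁷ = p⁹, (p⁵)¹⁸ = p¹⁴, (p⁵)¹⁹ = e.
The smallest positive k with (p⁵)ᵏ = e is 19.

Answer: 19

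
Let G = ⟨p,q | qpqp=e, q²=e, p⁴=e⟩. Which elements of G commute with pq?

⟨pq⟩ ⊆ C_G(pq) since powers of pq commute with pq; so |C_G(pq)| ≥ |⟨pq⟩| = 2.
By orbit–stabilizer, |C_G(pq)| = |G| / |conj. class of pq| = 8 / 2 = 4.
The 4 elements commuting with pq are {e, p², p³q, pq}.

Answer: {e, p², p³q, pq}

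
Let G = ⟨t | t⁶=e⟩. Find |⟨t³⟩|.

|⟨t³⟩| equals the order of t³. Compute successive powers until reaching e:
  (t³)¹ = t³, (t³)² = e.
The smallest positive k with (t³)ᵏ = e is 2, so |⟨t³⟩| = 2.

Answer: 2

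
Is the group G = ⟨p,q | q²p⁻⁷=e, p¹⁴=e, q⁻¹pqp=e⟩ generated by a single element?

Every cyclic group is abelian. But p·q = pq while q·p = p⁶q⁻¹, so p·q ≠ q·p and G is not abelian. Hence G is not cyclic.

Answer: No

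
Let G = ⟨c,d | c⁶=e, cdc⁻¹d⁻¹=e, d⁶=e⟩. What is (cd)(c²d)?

Compute (cd) · (c²d) by multiplying left to right and reducing via the relations at each step:
  (cd) · c² = c³d
  (c³d) · d = c³d²

Answer: c³d²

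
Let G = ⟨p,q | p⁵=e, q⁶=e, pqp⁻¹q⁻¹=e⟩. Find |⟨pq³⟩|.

|⟨pq³⟩| equals the order of pq³. Compute successive powers until reaching e:
  (pq³)¹ = pq³, (pq³)² = p², (pq³)³ = p³q³, (pq³)⁴ = p⁴, (pq³)⁵ = q³, (pq³)⁶ = p, (pq³)⁷ = p²q³, (pq³)⁸ = p³, (pq³)⁹ = p⁴q³, (pq³)¹⁰ = e.
The smallest positive k with (pq³)ᵏ = e is 10, so |⟨pq³⟩| = 10.

Answer: 10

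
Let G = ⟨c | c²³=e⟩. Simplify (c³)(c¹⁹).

Compute (c³) · (c¹⁹) by multiplying left to right and reducing via the relations at each step:
  (c³) · c¹⁹ = c²²

Answer: c²²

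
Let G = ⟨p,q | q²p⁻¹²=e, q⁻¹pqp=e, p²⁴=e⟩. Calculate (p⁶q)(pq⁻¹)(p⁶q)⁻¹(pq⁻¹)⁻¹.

[(p⁶q), (pq⁻¹)] = (p⁶q)·(pq⁻¹)·(p⁶q)⁻¹·(pq⁻¹)⁻¹.
  (p⁶q) · (pq⁻¹) = p⁵
  (p⁵) · (p⁶q⁻¹) = p¹¹q⁻¹
  (p¹¹q⁻¹) · (pq) = p¹⁰

Answer: p¹⁰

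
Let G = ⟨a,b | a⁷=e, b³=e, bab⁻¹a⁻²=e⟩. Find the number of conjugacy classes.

The conjugacy classes (representative and size) are:
  [e] (size 1), [a²] (size 3), [a⁵] (size 3), [b] (size 7), [b²] (size 7).
Class equation: 1 + 3 + 3 + 7 + 7 = 21 = |G|. So G has 5 conjugacy classes.

Answer: 5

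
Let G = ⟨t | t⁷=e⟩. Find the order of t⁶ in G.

Compute successive powers until reaching e:
  (t⁶)¹ = t⁶, (t⁶)² = t⁵, (t⁶)³ = t⁴, (t⁶)⁴ = t³, (t⁶)⁵ = t², (t⁶)⁶ = t, (t⁶)⁷ = e.
The smallest positive k with (t⁶)ᵏ = e is 7.

Answer: 7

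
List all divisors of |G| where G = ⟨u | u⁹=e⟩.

|G| = 9 = 3². By Lagrange's theorem the order of any subgroup divides 9; the divisors of 9 are 1, 3, 9.

Answer: 1, 3, 9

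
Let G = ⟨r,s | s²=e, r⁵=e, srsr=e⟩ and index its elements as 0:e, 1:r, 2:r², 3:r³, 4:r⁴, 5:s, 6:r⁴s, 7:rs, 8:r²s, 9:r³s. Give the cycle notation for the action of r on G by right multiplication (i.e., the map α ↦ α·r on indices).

(0 1 2 3 4)(5 6 9 8 7)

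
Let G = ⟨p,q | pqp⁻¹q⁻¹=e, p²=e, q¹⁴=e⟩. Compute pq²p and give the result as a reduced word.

Multiply left to right, reducing at each step:
  p · q² = pq²
  (pq²) · p = q²

Answer: q²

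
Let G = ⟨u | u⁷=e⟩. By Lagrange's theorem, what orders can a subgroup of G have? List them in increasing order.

|G| = 7 = 7. By Lagrange's theorem the order of any subgroup divides 7; the divisors of 7 are 1, 7.

Answer: 1, 7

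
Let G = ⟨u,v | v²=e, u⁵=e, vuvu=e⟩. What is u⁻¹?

The order of u is 5 (smallest k with uᵏ = e), so u⁻¹ = u⁴ = u⁴.
Check: u · (u⁴) → u · u⁴ = e, giving e as required.

Answer: u⁴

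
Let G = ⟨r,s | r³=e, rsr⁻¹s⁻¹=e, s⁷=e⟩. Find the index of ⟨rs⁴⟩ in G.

First find ord(rs⁴) by computing successive powers:
  (rs⁴)¹ = rs⁴, (rs⁴)² = r²s, (rs⁴)³ = s⁵, (rs⁴)⁴ = rs², (rs⁴)⁵ = r²s⁶, (rs⁴)⁶ = s³, (rs⁴)⁷ = r, (rs⁴)⁸ = r²s⁴, (rs⁴)⁹ = s, (rs⁴)¹⁰ = rs⁵, (rs⁴)¹¹ = r²s², (rs⁴)¹² = s⁶, (rs⁴)¹³ = rs³, (rs⁴)¹⁴ = r², (rs⁴)¹⁵ = s⁴, (rs⁴)¹⁶ = rs, (rs⁴)¹⁷ = r²s⁵, (rs⁴)¹⁸ = s², (rs⁴)¹⁹ = rs⁶, (rs⁴)²⁰ = r²s³, (rs⁴)²¹ = e.
So |⟨rs⁴⟩| = ord(rs⁴) = 21. With |G| = 21, by Lagrange [G : ⟨rs⁴⟩] = 21/21 = 1.

Answer: 1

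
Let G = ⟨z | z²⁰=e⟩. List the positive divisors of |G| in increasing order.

|G| = 20 = 2² · 5. By Lagrange's theorem the order of any subgroup divides 20; the divisors of 20 are 1, 2, 4, 5, 10, 20.

Answer: 1, 2, 4, 5, 10, 20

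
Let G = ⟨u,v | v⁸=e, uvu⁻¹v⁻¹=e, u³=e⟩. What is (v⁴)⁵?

Compute successive powers of (v⁴), reducing at each step:
  (v⁴)²: (v⁴) · v⁴ = e
  (v⁴)³: e · v⁴ = v⁴
  (v⁴)⁴: (v⁴) · v⁴ = e
  (v⁴)⁵: e · v⁴ = v⁴

Answer: v⁴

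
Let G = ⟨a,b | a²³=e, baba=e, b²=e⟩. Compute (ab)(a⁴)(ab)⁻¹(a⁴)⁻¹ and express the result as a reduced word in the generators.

[(ab), (a⁴)] = (ab)·(a⁴)·(ab)⁻¹·(a⁴)⁻¹.
  (ab) · (a⁴) = a²⁰b
  (a²⁰b) · (ab) = a¹⁹
  (a¹⁹) · (a¹⁹) = a¹⁵

Answer: a¹⁵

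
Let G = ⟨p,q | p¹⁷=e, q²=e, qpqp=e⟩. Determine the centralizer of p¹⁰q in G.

⟨p¹⁰q⟩ ⊆ C_G(p¹⁰q) since powers of p¹⁰q commute with p¹⁰q; so |C_G(p¹⁰q)| ≥ |⟨p¹⁰q⟩| = 2.
By orbit–stabilizer, |C_G(p¹⁰q)| = |G| / |conj. class of p¹⁰q| = 34 / 17 = 2.
The 2 elements commuting with p¹⁰q are {e, p¹⁰q}.

Answer: {e, p¹⁰q}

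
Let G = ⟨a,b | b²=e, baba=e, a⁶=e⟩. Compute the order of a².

Compute successive powers until reaching e:
  (a²)¹ = a², (a²)² = a⁴, (a²)³ = e.
The smallest positive k with (a²)ᵏ = e is 3.

Answer: 3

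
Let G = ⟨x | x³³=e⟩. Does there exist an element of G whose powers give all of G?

|G| = 33. The element x has order 33 (its powers give 33 distinct elements), so ⟨x⟩ = G and G is cyclic.

Answer: Yes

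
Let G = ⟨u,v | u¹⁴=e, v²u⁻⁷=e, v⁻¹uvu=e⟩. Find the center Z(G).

An element z ∈ Z(G) iff z commutes with every generator.
For example u⁷ is central: (u⁷)·u = u⁸ = u·(u⁷); (u⁷)·v = v⁻¹ = v·(u⁷).
Whereas u ∉ Z(G) since u·v = uv ≠ u⁶v⁻¹ = v·u.
Checking each of the 28 elements this way gives Z(G) = {e, u⁷}, of order 2.

Answer: {e, u⁷}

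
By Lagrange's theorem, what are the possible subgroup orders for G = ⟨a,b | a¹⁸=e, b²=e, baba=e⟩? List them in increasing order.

|G| = 36 = 2² · 3². By Lagrange's theorem the order of any subgroup divides 36; the divisors of 36 are 1, 2, 3, 4, 6, 9, 12, 18, 36.

Answer: 1, 2, 3, 4, 6, 9, 12, 18, 36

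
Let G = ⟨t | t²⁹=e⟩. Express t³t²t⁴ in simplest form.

Multiply left to right, reducing at each step:
  (t³) · t² = t⁵
  (t⁵) · t⁴ = t⁹

Answer: t⁹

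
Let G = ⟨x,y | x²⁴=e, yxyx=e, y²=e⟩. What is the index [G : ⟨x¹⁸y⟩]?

First find ord(x¹⁸y) by computing successive powers:
  (x¹⁸y)¹ = x¹⁸y, (x¹⁸y)² = e.
So |⟨x¹⁸y⟩| = ord(x¹⁸y) = 2. With |G| = 48, by Lagrange [G : ⟨x¹⁸y⟩] = 48/2 = 24.

Answer: 24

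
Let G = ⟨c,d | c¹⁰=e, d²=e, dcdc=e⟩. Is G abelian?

c·d = cd but d·c = c⁹d, so c·d ≠ d·c and G is not abelian.

Answer: No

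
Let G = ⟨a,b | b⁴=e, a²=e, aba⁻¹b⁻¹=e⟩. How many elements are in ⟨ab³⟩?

|⟨ab³⟩| equals the order of ab³. Compute successive powers until reaching e:
  (ab³)¹ = ab³, (ab³)² = b², (ab³)³ = ab, (ab³)⁴ = e.
The smallest positive k with (ab³)ᵏ = e is 4, so |⟨ab³⟩| = 4.

Answer: 4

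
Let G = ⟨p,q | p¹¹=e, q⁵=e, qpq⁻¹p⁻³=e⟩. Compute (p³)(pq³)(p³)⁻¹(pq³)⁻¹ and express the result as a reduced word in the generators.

[(p³), (pq³)] = (p³)·(pq³)·(p³)⁻¹·(pq³)⁻¹.
  (p³) · (pq³) = p⁴q³
  (p⁴q³) · (p⁸) = q³
  (q³) · (p²q²) = p¹⁰

Answer: p¹⁰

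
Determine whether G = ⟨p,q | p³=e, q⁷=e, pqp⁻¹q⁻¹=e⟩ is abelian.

Each pair of generators commutes: p·q = pq = q·p. Since the generators pairwise commute, every element of G commutes with every other, so G is abelian.

Answer: Yes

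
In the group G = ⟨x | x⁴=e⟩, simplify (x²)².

Compute successive powers of (x²), reducing at each step:
  (x²)²: (x²) · x² = e

Answer: e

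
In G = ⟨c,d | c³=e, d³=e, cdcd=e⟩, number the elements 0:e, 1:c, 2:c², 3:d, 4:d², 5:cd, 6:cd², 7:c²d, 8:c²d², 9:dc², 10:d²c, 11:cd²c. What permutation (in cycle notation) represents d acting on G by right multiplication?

(0 3 4)(1 5 6)(2 7 8)(9 11 10)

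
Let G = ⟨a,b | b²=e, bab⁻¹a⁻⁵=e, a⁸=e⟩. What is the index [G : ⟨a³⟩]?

First find ord(a³) by computing successive powers:
  (a³)¹ = a³, (a³)² = a⁶, (a³)³ = a, (a³)⁴ = a⁴, (a³)⁵ = a⁷, (a³)⁶ = a², (a³)⁷ = a⁵, (a³)⁸ = e.
So |⟨a³⟩| = ord(a³) = 8. With |G| = 16, by Lagrange [G : ⟨a³⟩] = 16/8 = 2.

Answer: 2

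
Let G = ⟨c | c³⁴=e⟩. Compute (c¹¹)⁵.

Compute successive powers of (c¹¹), reducing at each step:
  (c¹¹)²: (c¹¹) · c¹¹ = c²²
  (c¹¹)³: (c²²) · c¹¹ = c³³
  (c¹¹)⁴: (c³³) · c¹¹ = c¹⁰
  (c¹¹)⁵: (c¹⁰) · c¹¹ = c²¹

Answer: c²¹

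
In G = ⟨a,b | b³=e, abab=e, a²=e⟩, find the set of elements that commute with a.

⟨a⟩ ⊆ C_G(a) since powers of a commute with a; so |C_G(a)| ≥ |⟨a⟩| = 2.
By orbit–stabilizer, |C_G(a)| = |G| / |conj. class of a| = 6 / 3 = 2.
The 2 elements commuting with a are {e, a}.

Answer: {e, a}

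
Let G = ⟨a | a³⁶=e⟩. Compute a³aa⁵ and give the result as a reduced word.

Multiply left to right, reducing at each step:
  (a³) · a = a⁴
  (a⁴) · a⁵ = a⁹

Answer: a⁹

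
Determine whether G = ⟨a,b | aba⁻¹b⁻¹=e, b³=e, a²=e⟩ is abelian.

Each pair of generators commutes: a·b = ab = b·a. Since the generators pairwise commute, every element of G commutes with every other, so G is abelian.

Answer: Yes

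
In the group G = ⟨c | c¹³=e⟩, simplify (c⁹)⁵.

Compute successive powers of (c⁹), reducing at each step:
  (c⁹)²: (c⁹) · c⁹ = c⁵
  (c⁹)³: (c⁵) · c⁹ = c
  (c⁹)⁴: c · c⁹ = c¹⁰
  (c⁹)⁵: (c¹⁰) · c⁹ = c⁶

Answer: c⁶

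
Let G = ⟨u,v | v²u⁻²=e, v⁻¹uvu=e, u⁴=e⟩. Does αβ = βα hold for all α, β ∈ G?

u·v = uv but v·u = uv⁻¹, so u·v ≠ v·u and G is not abelian.

Answer: No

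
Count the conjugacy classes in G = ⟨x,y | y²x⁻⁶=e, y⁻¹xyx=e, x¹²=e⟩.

The conjugacy classes (representative and size) are:
  [e] (size 1), [x¹¹] (size 2), [x²] (size 2), [x⁹] (size 2), [x⁴] (size 2), [x⁵] (size 2), [x⁶] (size 1), [x²y] (size 6), [xy] (size 6).
Class equation: 1 + 2 + 2 + 2 + 2 + 2 + 1 + 6 + 6 = 24 = |G|. So G has 9 conjugacy classes.

Answer: 9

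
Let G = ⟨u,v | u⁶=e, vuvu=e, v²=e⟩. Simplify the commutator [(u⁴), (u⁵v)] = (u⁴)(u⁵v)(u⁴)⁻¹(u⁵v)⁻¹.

[(u⁴), (u⁵v)] = (u⁴)·(u⁵v)·(u⁴)⁻¹·(u⁵v)⁻¹.
  (u⁴) · (u⁵v) = u³v
  (u³v) · (u²) = uv
  (uv) · (u⁵v) = u²

Answer: u²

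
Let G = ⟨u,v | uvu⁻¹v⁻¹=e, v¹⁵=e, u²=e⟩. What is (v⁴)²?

Compute successive powers of (v⁴), reducing at each step:
  (v⁴)²: (v⁴) · v⁴ = v⁸

Answer: v⁸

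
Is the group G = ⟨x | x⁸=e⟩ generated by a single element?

|G| = 8. The element x has order 8 (its powers give 8 distinct elements), so ⟨x⟩ = G and G is cyclic.

Answer: Yes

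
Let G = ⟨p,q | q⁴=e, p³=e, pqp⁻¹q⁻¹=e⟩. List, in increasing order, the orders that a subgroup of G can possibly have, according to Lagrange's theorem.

|G| = 12 = 2² · 3. By Lagrange's theorem the order of any subgroup divides 12; the divisors of 12 are 1, 2, 3, 4, 6, 12.

Answer: 1, 2, 3, 4, 6, 12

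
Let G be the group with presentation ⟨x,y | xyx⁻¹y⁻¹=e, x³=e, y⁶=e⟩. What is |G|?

Enumerate words in the generators, reducing via the relations: the distinct elements are
  {e, x, y, xy, x², y², y³, y⁴, y⁵, xy², xy³, xy⁴, xy⁵, x²y, x²y², x²y³, x²y⁴, x²y⁵}.
No further products give new elements, so |G| = 18.

Answer: 18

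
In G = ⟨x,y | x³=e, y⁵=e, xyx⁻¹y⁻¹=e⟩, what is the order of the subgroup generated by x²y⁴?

|⟨x²y⁴⟩| equals the order of x²y⁴. Compute successive powers until reaching e:
  (x²y⁴)¹ = x²y⁴, (x²y⁴)² = xy³, (x²y⁴)³ = y², (x²y⁴)⁴ = x²y, (x²y⁴)⁵ = x, (x²y⁴)⁶ = y⁴, (x²y⁴)⁷ = x²y³, (x²y⁴)⁸ = xy², (x²y⁴)⁹ = y, (x²y⁴)¹⁰ = x², (x²y⁴)¹¹ = xy⁴, (x²y⁴)¹² = y³, (x²y⁴)¹³ = x²y², (x²y⁴)¹⁴ = xy, (x²y⁴)¹⁵ = e.
The smallest positive k with (x²y⁴)ᵏ = e is 15, so |⟨x²y⁴⟩| = 15.

Answer: 15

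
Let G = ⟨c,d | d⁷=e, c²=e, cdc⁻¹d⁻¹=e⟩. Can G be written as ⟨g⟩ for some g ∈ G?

|G| = 14. The element cd has order 14 (its powers give 14 distinct elements), so ⟨cd⟩ = G and G is cyclic.

Answer: Yes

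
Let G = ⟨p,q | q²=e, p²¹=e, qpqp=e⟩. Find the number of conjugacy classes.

The conjugacy classes (representative and size) are:
  [e] (size 1), [p²⁰] (size 2), [p²] (size 2), [p³] (size 2), [p¹⁷] (size 2), [p⁵] (size 2), [p⁶] (size 2), [p⁷] (size 2), [p⁸] (size 2), [p⁹] (size 2), [p¹⁰] (size 2), [q] (size 21).
Class equation: 1 + 2 + 2 + 2 + 2 + 2 + 2 + 2 + 2 + 2 + 2 + 21 = 42 = |G|. So G has 12 conjugacy classes.

Answer: 12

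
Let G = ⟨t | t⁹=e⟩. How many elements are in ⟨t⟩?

|⟨t⟩| equals the order of t. Compute successive powers until reaching e:
  t¹ = t, t² = t², t³ = t³, t⁴ = t⁴, t⁵ = t⁵, t⁶ = t⁶, t⁷ = t⁷, t⁸ = t⁸, t⁹ = e.
The smallest positive k with tᵏ = e is 9, so |⟨t⟩| = 9.

Answer: 9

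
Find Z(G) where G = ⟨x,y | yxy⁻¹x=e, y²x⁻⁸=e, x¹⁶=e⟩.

An element z ∈ Z(G) iff z commutes with every generator.
For example x⁸ is central: (x⁸)·x = x⁹ = x·(x⁸); (x⁸)·y = y⁻¹ = y·(x⁸).
Whereas x ∉ Z(G) since x·y = xy ≠ x⁷y⁻¹ = y·x.
Checking each of the 32 elements this way gives Z(G) = {e, x⁸}, of order 2.

Answer: {e, x⁸}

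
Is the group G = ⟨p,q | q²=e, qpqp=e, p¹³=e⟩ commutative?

p·q = pq but q·p = p¹²q, so p·q ≠ q·p and G is not abelian.

Answer: No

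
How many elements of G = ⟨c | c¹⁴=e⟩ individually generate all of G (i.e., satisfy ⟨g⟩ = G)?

G is cyclic of order 14. An element generates G iff its order is 14, and a cyclic group of order 14 has exactly φ(14) = 6 such elements.

Answer: 6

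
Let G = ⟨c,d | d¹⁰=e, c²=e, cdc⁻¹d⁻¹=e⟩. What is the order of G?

Enumerate words in the generators, reducing via the relations: the distinct elements are
  {c, d, e, cd, d², d³, d⁴, d⁵, d⁶, d⁷, d⁸, d⁹, cd², cd³, cd⁴, cd⁵, cd⁶, cd⁷, cd⁸, cd⁹}.
No further products give new elements, so |G| = 20.

Answer: 20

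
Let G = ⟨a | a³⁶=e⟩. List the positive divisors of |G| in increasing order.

|G| = 36 = 2² · 3². By Lagrange's theorem the order of any subgroup divides 36; the divisors of 36 are 1, 2, 3, 4, 6, 9, 12, 18, 36.

Answer: 1, 2, 3, 4, 6, 9, 12, 18, 36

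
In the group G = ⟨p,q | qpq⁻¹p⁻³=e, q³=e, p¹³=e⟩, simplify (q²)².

Compute successive powers of (q²), reducing at each step:
  (q²)²: (q²) · q² = q

Answer: q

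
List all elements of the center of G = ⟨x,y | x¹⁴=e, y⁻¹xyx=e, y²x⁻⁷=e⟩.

An element z ∈ Z(G) iff z commutes with every generator.
For example x⁷ is central: (x⁷)·x = x⁸ = x·(x⁷); (x⁷)·y = y⁻¹ = y·(x⁷).
Whereas x ∉ Z(G) since x·y = xy ≠ x⁶y⁻¹ = y·x.
Checking each of the 28 elements this way gives Z(G) = {e, x⁷}, of order 2.

Answer: {e, x⁷}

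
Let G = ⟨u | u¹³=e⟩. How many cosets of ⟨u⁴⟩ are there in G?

First find ord(u⁴) by computing successive powers:
  (u⁴)¹ = u⁴, (u⁴)² = u⁸, (u⁴)³ = u¹², (u⁴)⁴ = u³, (u⁴)⁵ = u⁷, (u⁴)⁶ = u¹¹, (u⁴)⁷ = u², (u⁴)⁸ = u⁶, (u⁴)⁹ = u¹⁰, (u⁴)¹⁰ = u, (u⁴)¹¹ = u⁵, (u⁴)¹² = u⁹, (u⁴)¹³ = e.
So |⟨u⁴⟩| = ord(u⁴) = 13. With |G| = 13, by Lagrange [G : ⟨u⁴⟩] = 13/13 = 1.

Answer: 1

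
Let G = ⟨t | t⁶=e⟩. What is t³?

Compute successive powers of t, reducing at each step:
  t²: t · t = t²
  t³: (t²) · t = t³

Answer: t³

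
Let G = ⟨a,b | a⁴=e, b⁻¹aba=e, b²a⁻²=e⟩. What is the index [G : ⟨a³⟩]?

First find ord(a³) by computing successive powers:
  (a³)¹ = a³, (a³)² = a², (a³)³ = a, (a³)⁴ = e.
So |⟨a³⟩| = ord(a³) = 4. With |G| = 8, by Lagrange [G : ⟨a³⟩] = 8/4 = 2.

Answer: 2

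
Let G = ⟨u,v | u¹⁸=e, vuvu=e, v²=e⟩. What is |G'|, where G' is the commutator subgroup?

G' = [G, G] is generated by all commutators. The generator-pair commutators are: [u, v] = u².
The subgroup they normally generate is {e, u², u⁴, u⁶, u⁸, u¹⁰, u¹², u¹⁴, u¹⁶}, of order 9.
Check: |G/G'| = 36/9 = 4 is the order of the abelianisation.

Answer: 9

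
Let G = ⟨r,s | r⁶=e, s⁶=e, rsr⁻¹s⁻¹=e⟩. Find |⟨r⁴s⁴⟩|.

|⟨r⁴s⁴⟩| equals the order of r⁴s⁴. Compute successive powers until reaching e:
  (r⁴s⁴)¹ = r⁴s⁴, (r⁴s⁴)² = r²s², (r⁴s⁴)³ = e.
The smallest positive k with (r⁴s⁴)ᵏ = e is 3, so |⟨r⁴s⁴⟩| = 3.

Answer: 3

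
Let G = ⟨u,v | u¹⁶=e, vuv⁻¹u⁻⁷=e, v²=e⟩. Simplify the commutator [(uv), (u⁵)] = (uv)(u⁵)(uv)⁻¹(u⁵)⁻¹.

[(uv), (u⁵)] = (uv)·(u⁵)·(uv)⁻¹·(u⁵)⁻¹.
  (uv) · (u⁵) = u⁴v
  (u⁴v) · (u⁹v) = u³
  (u³) · (u¹¹) = u¹⁴

Answer: u¹⁴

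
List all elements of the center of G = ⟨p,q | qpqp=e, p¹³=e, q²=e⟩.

An element z ∈ Z(G) iff z commutes with every generator.
For example e is central: e·p = p = p·e; e·q = q = q·e.
Whereas p ∉ Z(G) since p·q = pq ≠ p¹²q = q·p.
Checking each of the 26 elements this way gives Z(G) = {e}, of order 1.

Answer: {e}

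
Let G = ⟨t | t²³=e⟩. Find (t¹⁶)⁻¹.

The order of (t¹⁶) is 23 (smallest k with (t¹⁶)ᵏ = e), so (t¹⁶)⁻¹ = (t¹⁶)²² = t⁷.
Check: (t¹⁶) · (t⁷) → (t¹⁶) · t⁷ = e, giving e as required.

Answer: t⁷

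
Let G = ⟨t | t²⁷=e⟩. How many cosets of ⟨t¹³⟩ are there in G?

First find ord(t¹³) by computing successive powers:
  (t¹³)¹ = t¹³, (t¹³)² = t²⁶, (t¹³)³ = t¹², (t¹³)⁴ = t²⁵, (t¹³)⁵ = t¹¹, (t¹³)⁶ = t²⁴, (t¹³)⁷ = t¹⁰, (t¹³)⁸ = t²³, (t¹³)⁹ = t⁹, (t¹³)¹⁰ = t²², (t¹³)¹¹ = t⁸, (t¹³)¹² = t²¹, (t¹³)¹³ = t⁷, (t¹³)¹⁴ = t²⁰, (t¹³)¹⁵ = t⁶, (t¹³)¹⁶ = t¹⁹, (t¹³)¹⁷ = t⁵, (t¹³)¹⁸ = t¹⁸, (t¹³)¹⁹ = t⁴, (t¹³)²⁰ = t¹⁷, (t¹³)²¹ = t³, (t¹³)²² = t¹⁶, (t¹³)²³ = t², (t¹³)²⁴ = t¹⁵, (t¹³)²⁵ = t, (t¹³)²⁶ = t¹⁴, (t¹³)²⁷ = e.
So |⟨t¹³⟩| = ord(t¹³) = 27. With |G| = 27, by Lagrange [G : ⟨t¹³⟩] = 27/27 = 1.

Answer: 1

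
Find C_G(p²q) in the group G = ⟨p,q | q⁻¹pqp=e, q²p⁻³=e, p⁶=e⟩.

⟨p²q⟩ ⊆ C_G(p²q) since powers of p²q commute with p²q; so |C_G(p²q)| ≥ |⟨p²q⟩| = 4.
By orbit–stabilizer, |C_G(p²q)| = |G| / |conj. class of p²q| = 12 / 3 = 4.
The 4 elements commuting with p²q are {e, p³, p²q, p²q⁻¹}.

Answer: {e, p³, p²q, p²q⁻¹}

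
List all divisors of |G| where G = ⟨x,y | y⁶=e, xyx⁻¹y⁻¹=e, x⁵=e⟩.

|G| = 30 = 2 · 3 · 5. By Lagrange's theorem the order of any subgroup divides 30; the divisors of 30 are 1, 2, 3, 5, 6, 10, 15, 30.

Answer: 1, 2, 3, 5, 6, 10, 15, 30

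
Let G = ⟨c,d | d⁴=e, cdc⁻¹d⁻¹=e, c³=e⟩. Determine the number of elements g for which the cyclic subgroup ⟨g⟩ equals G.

G is cyclic of order 12. An element generates G iff its order is 12, and a cyclic group of order 12 has exactly φ(12) = 4 such elements.

Answer: 4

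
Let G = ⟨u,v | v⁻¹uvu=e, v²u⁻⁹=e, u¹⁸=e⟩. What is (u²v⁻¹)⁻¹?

The order of (u²v⁻¹) is 4 (smallest k with (u²v⁻¹)ᵏ = e), so (u²v⁻¹)⁻¹ = (u²v⁻¹)³ = u²v.
Check: (u²v⁻¹) · (u²v) → (u²v⁻¹) · u² = v⁻¹;   (v⁻¹) · v = e, giving e as required.

Answer: u²v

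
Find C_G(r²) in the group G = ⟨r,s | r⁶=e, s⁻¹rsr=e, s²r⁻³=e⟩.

⟨r²⟩ ⊆ C_G(r²) since powers of r² commute with r²; so |C_G(r²)| ≥ |⟨r²⟩| = 3.
By orbit–stabilizer, |C_G(r²)| = |G| / |conj. class of r²| = 12 / 2 = 6.
The 6 elements commuting with r² are {e, r, r², r³, r⁴, r⁵}.

Answer: {e, r, r², r³, r⁴, r⁵}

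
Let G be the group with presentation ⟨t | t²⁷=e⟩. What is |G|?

G is generated by a single element, so G is cyclic. The relator gives t²⁷ = e and no smaller power is forced to be e, so the 27 powers {e, t, t², t³, t⁴, t⁵, t⁶, t⁷, t⁸, t⁹, t²², t²³, t²¹, t²⁰, t²⁴, t²⁵, t²⁶, t¹², t¹³, t¹¹, t¹⁰, t¹⁴, t¹⁵, t¹⁶, t¹⁷, t¹⁸, t¹⁹} are distinct. Hence |G| = 27.

Answer: 27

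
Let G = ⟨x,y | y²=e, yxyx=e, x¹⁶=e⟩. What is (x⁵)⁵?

Compute successive powers of (x⁵), reducing at each step:
  (x⁵)²: (x⁵) · x⁵ = x¹⁰
  (x⁵)³: (x¹⁰) · x⁵ = x¹⁵
  (x⁵)⁴: (x¹⁵) · x⁵ = x⁴
  (x⁵)⁵: (x⁴) · x⁵ = x⁹

Answer: x⁹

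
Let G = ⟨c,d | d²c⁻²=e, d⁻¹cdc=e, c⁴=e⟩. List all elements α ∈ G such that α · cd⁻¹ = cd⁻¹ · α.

⟨cd⁻¹⟩ ⊆ C_G(cd⁻¹) since powers of cd⁻¹ commute with cd⁻¹; so |C_G(cd⁻¹)| ≥ |⟨cd⁻¹⟩| = 4.
By orbit–stabilizer, |C_G(cd⁻¹)| = |G| / |conj. class of cd⁻¹| = 8 / 2 = 4.
The 4 elements commuting with cd⁻¹ are {e, c², cd, cd⁻¹}.

Answer: {e, c², cd, cd⁻¹}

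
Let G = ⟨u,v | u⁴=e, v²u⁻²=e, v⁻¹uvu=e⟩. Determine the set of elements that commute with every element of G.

An element z ∈ Z(G) iff z commutes with every generator.
For example u² is central: (u²)·u = u³ = u·(u²); (u²)·v = v⁻¹ = v·(u²).
Whereas u ∉ Z(G) since u·v = uv ≠ uv⁻¹ = v·u.
Checking each of the 8 elements this way gives Z(G) = {e, u²}, of order 2.

Answer: {e, u²}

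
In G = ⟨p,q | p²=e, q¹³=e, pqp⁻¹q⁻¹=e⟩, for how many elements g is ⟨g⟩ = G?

G is cyclic of order 26. An element generates G iff its order is 26, and a cyclic group of order 26 has exactly φ(26) = 12 such elements.

Answer: 12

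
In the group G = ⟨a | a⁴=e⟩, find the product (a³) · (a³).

Compute (a³) · (a³) by multiplying left to right and reducing via the relations at each step:
  (a³) · a³ = a²

Answer: a²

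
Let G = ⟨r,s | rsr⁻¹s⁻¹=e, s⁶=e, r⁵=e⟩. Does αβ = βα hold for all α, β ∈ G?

Each pair of generators commutes: r·s = rs = s·r. Since the generators pairwise commute, every element of G commutes with every other, so G is abelian.

Answer: Yes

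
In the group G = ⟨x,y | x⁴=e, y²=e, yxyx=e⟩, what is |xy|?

Compute successive powers until reaching e:
  (xy)¹ = xy, (xy)² = e.
The smallest positive k with (xy)ᵏ = e is 2.

Answer: 2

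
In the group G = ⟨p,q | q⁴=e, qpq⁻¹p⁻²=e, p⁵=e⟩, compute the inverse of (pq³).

The order of (pq³) is 4 (smallest k with (pq³)ᵏ = e), so (pq³)⁻¹ = (pq³)³ = p³q.
Check: (pq³) · (p³q) → (pq³) · p³ = q³;   (q³) · q = e, giving e as required.

Answer: p³q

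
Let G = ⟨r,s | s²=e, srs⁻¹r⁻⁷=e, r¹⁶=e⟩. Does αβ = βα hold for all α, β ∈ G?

r·s = rs but s·r = r⁷s, so r·s ≠ s·r and G is not abelian.

Answer: No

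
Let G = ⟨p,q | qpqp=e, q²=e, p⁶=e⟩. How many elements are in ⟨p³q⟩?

|⟨p³q⟩| equals the order of p³q. Compute successive powers until reaching e:
  (p³q)¹ = p³q, (p³q)² = e.
The smallest positive k with (p³q)ᵏ = e is 2, so |⟨p³q⟩| = 2.

Answer: 2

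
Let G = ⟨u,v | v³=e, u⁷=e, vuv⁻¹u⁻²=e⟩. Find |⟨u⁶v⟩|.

|⟨u⁶v⟩| equals the order of u⁶v. Compute successive powers until reaching e:
  (u⁶v)¹ = u⁶v, (u⁶v)² = u⁴v², (u⁶v)³ = e.
The smallest positive k with (u⁶v)ᵏ = e is 3, so |⟨u⁶v⟩| = 3.

Answer: 3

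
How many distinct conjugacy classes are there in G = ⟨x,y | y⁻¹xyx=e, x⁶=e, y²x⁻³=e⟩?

The conjugacy classes (representative and size) are:
  [e] (size 1), [x] (size 2), [x²] (size 2), [x³] (size 1), [xy⁻¹] (size 3), [x²y⁻¹] (size 3).
Class equation: 1 + 2 + 2 + 1 + 3 + 3 = 12 = |G|. So G has 6 conjugacy classes.

Answer: 6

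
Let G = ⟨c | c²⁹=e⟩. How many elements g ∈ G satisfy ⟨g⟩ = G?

G is cyclic of order 29. An element generates G iff its order is 29, and a cyclic group of order 29 has exactly φ(29) = 28 such elements.

Answer: 28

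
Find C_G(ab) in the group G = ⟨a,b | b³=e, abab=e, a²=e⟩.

⟨ab⟩ ⊆ C_G(ab) since powers of ab commute with ab; so |C_G(ab)| ≥ |⟨ab⟩| = 2.
By orbit–stabilizer, |C_G(ab)| = |G| / |conj. class of ab| = 6 / 3 = 2.
The 2 elements commuting with ab are {e, ab}.

Answer: {e, ab}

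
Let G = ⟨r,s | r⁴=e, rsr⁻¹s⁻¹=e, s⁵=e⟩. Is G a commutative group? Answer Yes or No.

Each pair of generators commutes: r·s = rs = s·r. Since the generators pairwise commute, every element of G commutes with every other, so G is abelian.

Answer: Yes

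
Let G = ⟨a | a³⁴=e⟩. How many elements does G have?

G is generated by a single element, so G is cyclic. The relator gives a³⁴ = e and no smaller power is forced to be e, so the 34 powers {a, e, a², a³, a⁴, a⁵, a⁶, a⁷, a⁸, a⁹, a²², a²³, a²¹, a²⁰, a²⁴, a²⁵, a²⁶, a²⁷, a²⁸, a²⁹, a³², a³³, a³¹, a³⁰, a¹², a¹³, a¹¹, a¹⁰, a¹⁴, a¹⁵, a¹⁶, a¹⁷, a¹⁸, a¹⁹} are distinct. Hence |G| = 34.

Answer: 34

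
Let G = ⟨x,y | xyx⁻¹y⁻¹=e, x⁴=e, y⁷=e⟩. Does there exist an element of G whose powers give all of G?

|G| = 28. The element xy has order 28 (its powers give 28 distinct elements), so ⟨xy⟩ = G and G is cyclic.

Answer: Yes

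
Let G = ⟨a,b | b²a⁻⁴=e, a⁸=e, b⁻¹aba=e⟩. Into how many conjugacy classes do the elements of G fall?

The conjugacy classes (representative and size) are:
  [e] (size 1), [a⁷] (size 2), [a⁶] (size 2), [a³] (size 2), [a⁴] (size 1), [a²b⁻¹] (size 4), [a³b⁻¹] (size 4).
Class equation: 1 + 2 + 2 + 2 + 1 + 4 + 4 = 16 = |G|. So G has 7 conjugacy classes.

Answer: 7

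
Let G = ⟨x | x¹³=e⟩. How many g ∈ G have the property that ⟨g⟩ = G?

G is cyclic of order 13. An element generates G iff its order is 13, and a cyclic group of order 13 has exactly φ(13) = 12 such elements.

Answer: 12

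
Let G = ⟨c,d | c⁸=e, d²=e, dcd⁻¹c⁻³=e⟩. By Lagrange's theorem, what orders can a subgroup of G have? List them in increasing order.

|G| = 16 = 2⁴. By Lagrange's theorem the order of any subgroup divides 16; the divisors of 16 are 1, 2, 4, 8, 16.

Answer: 1, 2, 4, 8, 16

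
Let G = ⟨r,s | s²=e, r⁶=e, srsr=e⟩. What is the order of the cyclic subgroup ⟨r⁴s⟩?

|⟨r⁴s⟩| equals the order of r⁴s. Compute successive powers until reaching e:
  (r⁴s)¹ = r⁴s, (r⁴s)² = e.
The smallest positive k with (r⁴s)ᵏ = e is 2, so |⟨r⁴s⟩| = 2.

Answer: 2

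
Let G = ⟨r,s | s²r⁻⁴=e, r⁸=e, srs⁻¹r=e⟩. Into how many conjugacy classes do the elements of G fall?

The conjugacy classes (representative and size) are:
  [e] (size 1), [r⁷] (size 2), [r²] (size 2), [r⁵] (size 2), [r⁴] (size 1), [r²s⁻¹] (size 4), [r³s] (size 4).
Class equation: 1 + 2 + 2 + 2 + 1 + 4 + 4 = 16 = |G|. So G has 7 conjugacy classes.

Answer: 7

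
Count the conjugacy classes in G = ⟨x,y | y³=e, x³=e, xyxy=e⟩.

The conjugacy classes (representative and size) are:
  [e] (size 1), [yx²] (size 4), [y²x] (size 4), [x²y²] (size 3).
Class equation: 1 + 4 + 4 + 3 = 12 = |G|. So G has 4 conjugacy classes.

Answer: 4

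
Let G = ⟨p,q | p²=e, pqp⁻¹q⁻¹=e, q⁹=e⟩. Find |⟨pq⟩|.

|⟨pq⟩| equals the order of pq. Compute successive powers until reaching e:
  (pq)¹ = pq, (pq)² = q², (pq)³ = pq³, (pq)⁴ = q⁴, (pq)⁵ = pq⁵, (pq)⁶ = q⁶, (pq)⁷ = pq⁷, (pq)⁸ = q⁸, (pq)⁹ = p, (pq)¹⁰ = q, (pq)¹¹ = pq², (pq)¹² = q³, (pq)¹³ = pq⁴, (pq)¹⁴ = q⁵, (pq)¹⁵ = pq⁶, (pq)¹⁶ = q⁷, (pq)¹⁷ = pq⁸, (pq)¹⁸ = e.
The smallest positive k with (pq)ᵏ = e is 18, so |⟨pq⟩| = 18.

Answer: 18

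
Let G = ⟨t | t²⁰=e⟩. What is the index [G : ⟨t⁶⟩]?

First find ord(t⁶) by computing successive powers:
  (t⁶)¹ = t⁶, (t⁶)² = t¹², (t⁶)³ = t¹⁸, (t⁶)⁴ = t⁴, (t⁶)⁵ = t¹⁰, (t⁶)⁶ = t¹⁶, (t⁶)⁷ = t², (t⁶)⁸ = t⁸, (t⁶)⁹ = t¹⁴, (t⁶)¹⁰ = e.
So |⟨t⁶⟩| = ord(t⁶) = 10. With |G| = 20, by Lagrange [G : ⟨t⁶⟩] = 20/10 = 2.

Answer: 2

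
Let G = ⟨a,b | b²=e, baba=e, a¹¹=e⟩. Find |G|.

Enumerate words in the generators, reducing via the relations: the distinct elements are
  {a, b, e, ab, a², a³, a⁴, a⁵, a⁶, a⁷, a⁸, a⁹, a²b, a³b, a¹⁰, a⁴b, a⁵b, a⁶b, a⁷b, a⁸b, a⁹b, a¹⁰b}.
No further products give new elements, so |G| = 22.

Answer: 22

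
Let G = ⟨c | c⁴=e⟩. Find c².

Compute successive powers of c, reducing at each step:
  c²: c · c = c²

Answer: c²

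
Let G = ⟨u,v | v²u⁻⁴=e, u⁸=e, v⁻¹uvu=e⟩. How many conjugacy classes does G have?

The conjugacy classes (representative and size) are:
  [e] (size 1), [u⁷] (size 2), [u⁶] (size 2), [u³] (size 2), [u⁴] (size 1), [u²v⁻¹] (size 4), [u³v⁻¹] (size 4).
Class equation: 1 + 2 + 2 + 2 + 1 + 4 + 4 = 16 = |G|. So G has 7 conjugacy classes.

Answer: 7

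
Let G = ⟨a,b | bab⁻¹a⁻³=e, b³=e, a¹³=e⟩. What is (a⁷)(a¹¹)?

Compute (a⁷) · (a¹¹) by multiplying left to right and reducing via the relations at each step:
  (a⁷) · a¹¹ = a⁵

Answer: a⁵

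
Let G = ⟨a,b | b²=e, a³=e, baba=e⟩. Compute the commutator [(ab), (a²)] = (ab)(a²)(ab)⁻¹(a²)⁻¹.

[(ab), (a²)] = (ab)·(a²)·(ab)⁻¹·(a²)⁻¹.
  (ab) · (a²) = a²b
  (a²b) · (ab) = a
  a · a = a²

Answer: a²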